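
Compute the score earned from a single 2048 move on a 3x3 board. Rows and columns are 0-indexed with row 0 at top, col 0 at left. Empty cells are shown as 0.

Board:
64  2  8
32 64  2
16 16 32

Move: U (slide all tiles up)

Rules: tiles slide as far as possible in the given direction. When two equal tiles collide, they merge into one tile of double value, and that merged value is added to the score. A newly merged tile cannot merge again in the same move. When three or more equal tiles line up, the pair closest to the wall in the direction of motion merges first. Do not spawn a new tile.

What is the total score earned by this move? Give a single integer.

Slide up:
col 0: [64, 32, 16] -> [64, 32, 16]  score +0 (running 0)
col 1: [2, 64, 16] -> [2, 64, 16]  score +0 (running 0)
col 2: [8, 2, 32] -> [8, 2, 32]  score +0 (running 0)
Board after move:
64  2  8
32 64  2
16 16 32

Answer: 0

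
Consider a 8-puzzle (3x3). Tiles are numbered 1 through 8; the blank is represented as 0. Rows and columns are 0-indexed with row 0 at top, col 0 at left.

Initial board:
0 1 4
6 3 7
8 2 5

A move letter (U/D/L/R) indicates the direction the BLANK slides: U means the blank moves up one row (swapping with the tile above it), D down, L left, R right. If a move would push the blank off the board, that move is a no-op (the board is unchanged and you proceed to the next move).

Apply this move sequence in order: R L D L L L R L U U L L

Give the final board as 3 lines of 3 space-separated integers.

After move 1 (R):
1 0 4
6 3 7
8 2 5

After move 2 (L):
0 1 4
6 3 7
8 2 5

After move 3 (D):
6 1 4
0 3 7
8 2 5

After move 4 (L):
6 1 4
0 3 7
8 2 5

After move 5 (L):
6 1 4
0 3 7
8 2 5

After move 6 (L):
6 1 4
0 3 7
8 2 5

After move 7 (R):
6 1 4
3 0 7
8 2 5

After move 8 (L):
6 1 4
0 3 7
8 2 5

After move 9 (U):
0 1 4
6 3 7
8 2 5

After move 10 (U):
0 1 4
6 3 7
8 2 5

After move 11 (L):
0 1 4
6 3 7
8 2 5

After move 12 (L):
0 1 4
6 3 7
8 2 5

Answer: 0 1 4
6 3 7
8 2 5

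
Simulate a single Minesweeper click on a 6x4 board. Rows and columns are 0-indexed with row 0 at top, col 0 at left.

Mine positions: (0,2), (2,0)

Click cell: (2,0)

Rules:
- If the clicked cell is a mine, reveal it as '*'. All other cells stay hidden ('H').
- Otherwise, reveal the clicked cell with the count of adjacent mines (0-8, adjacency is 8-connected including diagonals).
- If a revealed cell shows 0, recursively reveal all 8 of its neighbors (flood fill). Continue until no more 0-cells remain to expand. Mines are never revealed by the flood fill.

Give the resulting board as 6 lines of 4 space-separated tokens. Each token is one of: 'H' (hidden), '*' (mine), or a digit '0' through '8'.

H H H H
H H H H
* H H H
H H H H
H H H H
H H H H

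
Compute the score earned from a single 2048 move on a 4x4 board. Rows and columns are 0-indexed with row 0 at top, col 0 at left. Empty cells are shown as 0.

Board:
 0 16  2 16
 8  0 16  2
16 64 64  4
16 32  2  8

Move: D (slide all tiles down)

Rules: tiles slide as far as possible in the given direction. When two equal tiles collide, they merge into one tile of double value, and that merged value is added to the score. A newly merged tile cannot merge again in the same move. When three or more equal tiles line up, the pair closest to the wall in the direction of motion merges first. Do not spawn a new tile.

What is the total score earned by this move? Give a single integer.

Answer: 32

Derivation:
Slide down:
col 0: [0, 8, 16, 16] -> [0, 0, 8, 32]  score +32 (running 32)
col 1: [16, 0, 64, 32] -> [0, 16, 64, 32]  score +0 (running 32)
col 2: [2, 16, 64, 2] -> [2, 16, 64, 2]  score +0 (running 32)
col 3: [16, 2, 4, 8] -> [16, 2, 4, 8]  score +0 (running 32)
Board after move:
 0  0  2 16
 0 16 16  2
 8 64 64  4
32 32  2  8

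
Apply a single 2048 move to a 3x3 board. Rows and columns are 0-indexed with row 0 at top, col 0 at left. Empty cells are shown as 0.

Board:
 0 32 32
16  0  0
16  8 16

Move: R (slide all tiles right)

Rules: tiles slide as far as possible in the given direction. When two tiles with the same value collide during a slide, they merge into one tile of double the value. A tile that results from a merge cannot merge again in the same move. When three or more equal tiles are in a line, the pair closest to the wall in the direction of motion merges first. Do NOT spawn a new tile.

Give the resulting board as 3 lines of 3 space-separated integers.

Slide right:
row 0: [0, 32, 32] -> [0, 0, 64]
row 1: [16, 0, 0] -> [0, 0, 16]
row 2: [16, 8, 16] -> [16, 8, 16]

Answer:  0  0 64
 0  0 16
16  8 16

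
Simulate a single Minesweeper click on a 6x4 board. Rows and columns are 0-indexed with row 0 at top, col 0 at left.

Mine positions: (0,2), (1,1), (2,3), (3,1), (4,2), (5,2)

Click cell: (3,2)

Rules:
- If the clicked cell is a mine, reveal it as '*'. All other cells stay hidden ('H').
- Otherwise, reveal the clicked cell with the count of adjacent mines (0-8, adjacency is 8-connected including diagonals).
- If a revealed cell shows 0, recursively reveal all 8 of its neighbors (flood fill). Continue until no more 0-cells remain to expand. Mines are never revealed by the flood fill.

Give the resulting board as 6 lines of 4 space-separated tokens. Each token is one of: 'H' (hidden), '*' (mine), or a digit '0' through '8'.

H H H H
H H H H
H H H H
H H 3 H
H H H H
H H H H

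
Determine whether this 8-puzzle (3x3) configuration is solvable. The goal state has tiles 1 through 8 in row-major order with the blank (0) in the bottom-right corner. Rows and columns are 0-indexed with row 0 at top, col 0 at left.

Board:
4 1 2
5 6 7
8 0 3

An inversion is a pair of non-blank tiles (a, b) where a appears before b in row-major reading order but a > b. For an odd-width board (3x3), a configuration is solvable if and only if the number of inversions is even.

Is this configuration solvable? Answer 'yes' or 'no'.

Inversions (pairs i<j in row-major order where tile[i] > tile[j] > 0): 7
7 is odd, so the puzzle is not solvable.

Answer: no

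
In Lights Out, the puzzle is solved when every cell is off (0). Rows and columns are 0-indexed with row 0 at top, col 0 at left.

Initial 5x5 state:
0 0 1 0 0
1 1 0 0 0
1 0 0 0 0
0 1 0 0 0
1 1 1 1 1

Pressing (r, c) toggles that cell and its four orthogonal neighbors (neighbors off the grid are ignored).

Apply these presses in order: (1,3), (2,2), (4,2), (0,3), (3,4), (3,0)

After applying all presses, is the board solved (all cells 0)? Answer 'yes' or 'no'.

Answer: no

Derivation:
After press 1 at (1,3):
0 0 1 1 0
1 1 1 1 1
1 0 0 1 0
0 1 0 0 0
1 1 1 1 1

After press 2 at (2,2):
0 0 1 1 0
1 1 0 1 1
1 1 1 0 0
0 1 1 0 0
1 1 1 1 1

After press 3 at (4,2):
0 0 1 1 0
1 1 0 1 1
1 1 1 0 0
0 1 0 0 0
1 0 0 0 1

After press 4 at (0,3):
0 0 0 0 1
1 1 0 0 1
1 1 1 0 0
0 1 0 0 0
1 0 0 0 1

After press 5 at (3,4):
0 0 0 0 1
1 1 0 0 1
1 1 1 0 1
0 1 0 1 1
1 0 0 0 0

After press 6 at (3,0):
0 0 0 0 1
1 1 0 0 1
0 1 1 0 1
1 0 0 1 1
0 0 0 0 0

Lights still on: 10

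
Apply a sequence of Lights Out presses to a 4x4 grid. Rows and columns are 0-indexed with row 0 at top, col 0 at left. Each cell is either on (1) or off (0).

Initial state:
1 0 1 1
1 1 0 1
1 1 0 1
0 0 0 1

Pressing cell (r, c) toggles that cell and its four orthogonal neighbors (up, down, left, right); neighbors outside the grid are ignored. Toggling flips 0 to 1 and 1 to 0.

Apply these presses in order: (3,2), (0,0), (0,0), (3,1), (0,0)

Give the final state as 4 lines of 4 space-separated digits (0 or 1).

Answer: 0 1 1 1
0 1 0 1
1 0 1 1
1 0 0 0

Derivation:
After press 1 at (3,2):
1 0 1 1
1 1 0 1
1 1 1 1
0 1 1 0

After press 2 at (0,0):
0 1 1 1
0 1 0 1
1 1 1 1
0 1 1 0

After press 3 at (0,0):
1 0 1 1
1 1 0 1
1 1 1 1
0 1 1 0

After press 4 at (3,1):
1 0 1 1
1 1 0 1
1 0 1 1
1 0 0 0

After press 5 at (0,0):
0 1 1 1
0 1 0 1
1 0 1 1
1 0 0 0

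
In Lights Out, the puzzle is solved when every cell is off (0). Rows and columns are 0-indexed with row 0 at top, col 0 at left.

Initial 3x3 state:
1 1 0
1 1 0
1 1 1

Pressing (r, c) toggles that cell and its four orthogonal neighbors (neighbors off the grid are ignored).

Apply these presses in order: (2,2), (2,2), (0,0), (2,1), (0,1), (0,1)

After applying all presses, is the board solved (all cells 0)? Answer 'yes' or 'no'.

After press 1 at (2,2):
1 1 0
1 1 1
1 0 0

After press 2 at (2,2):
1 1 0
1 1 0
1 1 1

After press 3 at (0,0):
0 0 0
0 1 0
1 1 1

After press 4 at (2,1):
0 0 0
0 0 0
0 0 0

After press 5 at (0,1):
1 1 1
0 1 0
0 0 0

After press 6 at (0,1):
0 0 0
0 0 0
0 0 0

Lights still on: 0

Answer: yes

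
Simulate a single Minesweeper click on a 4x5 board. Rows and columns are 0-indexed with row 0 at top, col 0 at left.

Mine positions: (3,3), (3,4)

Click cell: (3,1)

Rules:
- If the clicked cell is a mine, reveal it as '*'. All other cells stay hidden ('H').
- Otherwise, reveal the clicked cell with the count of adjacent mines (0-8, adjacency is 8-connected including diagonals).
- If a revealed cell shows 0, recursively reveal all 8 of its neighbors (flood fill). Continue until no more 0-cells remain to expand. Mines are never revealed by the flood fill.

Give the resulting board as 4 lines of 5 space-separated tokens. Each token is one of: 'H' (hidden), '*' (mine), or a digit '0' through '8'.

0 0 0 0 0
0 0 0 0 0
0 0 1 2 2
0 0 1 H H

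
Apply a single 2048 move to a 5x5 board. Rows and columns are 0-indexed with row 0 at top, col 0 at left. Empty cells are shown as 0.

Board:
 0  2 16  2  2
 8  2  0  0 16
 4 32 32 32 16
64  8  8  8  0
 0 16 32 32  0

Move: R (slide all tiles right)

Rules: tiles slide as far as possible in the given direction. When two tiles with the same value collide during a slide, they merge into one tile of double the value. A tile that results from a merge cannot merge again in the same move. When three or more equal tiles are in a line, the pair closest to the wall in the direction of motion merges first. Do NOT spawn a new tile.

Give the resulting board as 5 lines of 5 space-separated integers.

Answer:  0  0  2 16  4
 0  0  8  2 16
 0  4 32 64 16
 0  0 64  8 16
 0  0  0 16 64

Derivation:
Slide right:
row 0: [0, 2, 16, 2, 2] -> [0, 0, 2, 16, 4]
row 1: [8, 2, 0, 0, 16] -> [0, 0, 8, 2, 16]
row 2: [4, 32, 32, 32, 16] -> [0, 4, 32, 64, 16]
row 3: [64, 8, 8, 8, 0] -> [0, 0, 64, 8, 16]
row 4: [0, 16, 32, 32, 0] -> [0, 0, 0, 16, 64]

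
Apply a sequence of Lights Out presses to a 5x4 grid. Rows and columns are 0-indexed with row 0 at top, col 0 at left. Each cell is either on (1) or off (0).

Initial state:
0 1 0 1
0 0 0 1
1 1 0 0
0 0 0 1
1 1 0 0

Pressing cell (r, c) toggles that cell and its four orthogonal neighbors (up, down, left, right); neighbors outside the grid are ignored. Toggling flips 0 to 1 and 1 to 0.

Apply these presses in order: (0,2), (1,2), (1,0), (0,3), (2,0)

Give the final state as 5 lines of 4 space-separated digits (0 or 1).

Answer: 1 0 1 1
0 0 0 1
1 0 1 0
1 0 0 1
1 1 0 0

Derivation:
After press 1 at (0,2):
0 0 1 0
0 0 1 1
1 1 0 0
0 0 0 1
1 1 0 0

After press 2 at (1,2):
0 0 0 0
0 1 0 0
1 1 1 0
0 0 0 1
1 1 0 0

After press 3 at (1,0):
1 0 0 0
1 0 0 0
0 1 1 0
0 0 0 1
1 1 0 0

After press 4 at (0,3):
1 0 1 1
1 0 0 1
0 1 1 0
0 0 0 1
1 1 0 0

After press 5 at (2,0):
1 0 1 1
0 0 0 1
1 0 1 0
1 0 0 1
1 1 0 0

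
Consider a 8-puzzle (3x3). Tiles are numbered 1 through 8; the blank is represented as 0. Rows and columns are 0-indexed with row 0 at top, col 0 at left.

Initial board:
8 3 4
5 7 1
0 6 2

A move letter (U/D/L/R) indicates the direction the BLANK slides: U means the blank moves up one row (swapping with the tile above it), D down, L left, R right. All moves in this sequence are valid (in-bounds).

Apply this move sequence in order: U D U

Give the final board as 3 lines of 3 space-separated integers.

Answer: 8 3 4
0 7 1
5 6 2

Derivation:
After move 1 (U):
8 3 4
0 7 1
5 6 2

After move 2 (D):
8 3 4
5 7 1
0 6 2

After move 3 (U):
8 3 4
0 7 1
5 6 2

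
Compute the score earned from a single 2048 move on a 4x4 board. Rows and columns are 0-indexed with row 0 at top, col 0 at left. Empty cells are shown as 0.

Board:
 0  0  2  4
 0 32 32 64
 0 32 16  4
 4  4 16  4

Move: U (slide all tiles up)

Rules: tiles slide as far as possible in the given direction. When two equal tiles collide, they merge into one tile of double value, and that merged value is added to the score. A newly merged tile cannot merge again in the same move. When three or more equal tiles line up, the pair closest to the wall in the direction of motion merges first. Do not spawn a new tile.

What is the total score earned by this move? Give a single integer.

Answer: 104

Derivation:
Slide up:
col 0: [0, 0, 0, 4] -> [4, 0, 0, 0]  score +0 (running 0)
col 1: [0, 32, 32, 4] -> [64, 4, 0, 0]  score +64 (running 64)
col 2: [2, 32, 16, 16] -> [2, 32, 32, 0]  score +32 (running 96)
col 3: [4, 64, 4, 4] -> [4, 64, 8, 0]  score +8 (running 104)
Board after move:
 4 64  2  4
 0  4 32 64
 0  0 32  8
 0  0  0  0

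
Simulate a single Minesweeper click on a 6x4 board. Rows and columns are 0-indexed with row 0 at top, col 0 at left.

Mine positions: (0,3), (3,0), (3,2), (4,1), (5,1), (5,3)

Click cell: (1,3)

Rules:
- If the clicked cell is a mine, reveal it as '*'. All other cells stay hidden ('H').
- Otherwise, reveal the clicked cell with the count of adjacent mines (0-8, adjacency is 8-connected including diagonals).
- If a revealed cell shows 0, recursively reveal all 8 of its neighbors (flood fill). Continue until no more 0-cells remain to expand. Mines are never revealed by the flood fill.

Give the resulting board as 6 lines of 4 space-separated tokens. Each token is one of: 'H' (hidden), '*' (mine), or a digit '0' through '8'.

H H H H
H H H 1
H H H H
H H H H
H H H H
H H H H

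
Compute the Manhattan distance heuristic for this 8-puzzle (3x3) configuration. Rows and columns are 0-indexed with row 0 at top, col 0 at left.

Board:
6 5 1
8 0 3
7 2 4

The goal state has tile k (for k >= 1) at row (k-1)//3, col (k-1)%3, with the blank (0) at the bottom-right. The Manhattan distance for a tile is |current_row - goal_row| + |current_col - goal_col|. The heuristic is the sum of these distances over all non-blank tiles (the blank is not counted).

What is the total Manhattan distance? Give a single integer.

Answer: 14

Derivation:
Tile 6: at (0,0), goal (1,2), distance |0-1|+|0-2| = 3
Tile 5: at (0,1), goal (1,1), distance |0-1|+|1-1| = 1
Tile 1: at (0,2), goal (0,0), distance |0-0|+|2-0| = 2
Tile 8: at (1,0), goal (2,1), distance |1-2|+|0-1| = 2
Tile 3: at (1,2), goal (0,2), distance |1-0|+|2-2| = 1
Tile 7: at (2,0), goal (2,0), distance |2-2|+|0-0| = 0
Tile 2: at (2,1), goal (0,1), distance |2-0|+|1-1| = 2
Tile 4: at (2,2), goal (1,0), distance |2-1|+|2-0| = 3
Sum: 3 + 1 + 2 + 2 + 1 + 0 + 2 + 3 = 14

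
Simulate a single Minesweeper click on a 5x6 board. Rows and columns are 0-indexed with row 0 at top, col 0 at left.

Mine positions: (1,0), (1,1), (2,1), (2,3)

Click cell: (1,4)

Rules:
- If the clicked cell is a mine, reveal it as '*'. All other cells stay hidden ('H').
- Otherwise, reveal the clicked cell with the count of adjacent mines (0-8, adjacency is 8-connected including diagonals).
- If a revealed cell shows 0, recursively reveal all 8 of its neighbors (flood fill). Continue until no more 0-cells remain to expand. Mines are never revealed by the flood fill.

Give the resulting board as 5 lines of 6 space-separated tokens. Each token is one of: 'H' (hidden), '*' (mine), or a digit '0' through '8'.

H H H H H H
H H H H 1 H
H H H H H H
H H H H H H
H H H H H H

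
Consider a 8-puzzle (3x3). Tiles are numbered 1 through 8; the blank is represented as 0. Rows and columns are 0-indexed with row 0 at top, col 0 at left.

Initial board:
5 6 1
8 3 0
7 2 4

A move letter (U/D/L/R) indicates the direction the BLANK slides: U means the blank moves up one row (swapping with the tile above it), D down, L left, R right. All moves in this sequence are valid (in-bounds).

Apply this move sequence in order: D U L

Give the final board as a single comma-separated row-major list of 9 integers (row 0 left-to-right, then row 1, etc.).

After move 1 (D):
5 6 1
8 3 4
7 2 0

After move 2 (U):
5 6 1
8 3 0
7 2 4

After move 3 (L):
5 6 1
8 0 3
7 2 4

Answer: 5, 6, 1, 8, 0, 3, 7, 2, 4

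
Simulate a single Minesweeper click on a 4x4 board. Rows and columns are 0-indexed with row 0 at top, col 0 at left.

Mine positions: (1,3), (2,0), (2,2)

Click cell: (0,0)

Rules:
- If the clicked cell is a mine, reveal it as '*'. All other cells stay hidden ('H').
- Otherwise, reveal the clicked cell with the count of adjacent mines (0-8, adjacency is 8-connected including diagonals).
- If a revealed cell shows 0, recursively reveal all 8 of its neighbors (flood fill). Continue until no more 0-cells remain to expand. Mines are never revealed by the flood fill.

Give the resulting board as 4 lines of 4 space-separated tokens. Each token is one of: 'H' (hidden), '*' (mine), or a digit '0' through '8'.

0 0 1 H
1 2 2 H
H H H H
H H H H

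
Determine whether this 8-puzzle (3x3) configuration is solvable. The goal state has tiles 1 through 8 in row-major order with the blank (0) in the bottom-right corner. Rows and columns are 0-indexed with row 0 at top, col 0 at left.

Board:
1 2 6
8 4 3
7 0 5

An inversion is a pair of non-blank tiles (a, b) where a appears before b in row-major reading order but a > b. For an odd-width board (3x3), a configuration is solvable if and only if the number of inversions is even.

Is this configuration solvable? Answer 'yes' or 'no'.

Inversions (pairs i<j in row-major order where tile[i] > tile[j] > 0): 9
9 is odd, so the puzzle is not solvable.

Answer: no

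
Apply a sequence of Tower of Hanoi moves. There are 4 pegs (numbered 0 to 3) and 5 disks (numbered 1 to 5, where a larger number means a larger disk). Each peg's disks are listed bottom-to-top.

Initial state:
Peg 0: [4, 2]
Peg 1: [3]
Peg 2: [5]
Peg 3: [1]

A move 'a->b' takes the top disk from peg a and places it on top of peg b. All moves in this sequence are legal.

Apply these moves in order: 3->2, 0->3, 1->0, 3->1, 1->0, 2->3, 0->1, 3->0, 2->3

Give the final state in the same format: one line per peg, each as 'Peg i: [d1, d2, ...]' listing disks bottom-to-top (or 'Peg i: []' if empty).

Answer: Peg 0: [4, 3, 1]
Peg 1: [2]
Peg 2: []
Peg 3: [5]

Derivation:
After move 1 (3->2):
Peg 0: [4, 2]
Peg 1: [3]
Peg 2: [5, 1]
Peg 3: []

After move 2 (0->3):
Peg 0: [4]
Peg 1: [3]
Peg 2: [5, 1]
Peg 3: [2]

After move 3 (1->0):
Peg 0: [4, 3]
Peg 1: []
Peg 2: [5, 1]
Peg 3: [2]

After move 4 (3->1):
Peg 0: [4, 3]
Peg 1: [2]
Peg 2: [5, 1]
Peg 3: []

After move 5 (1->0):
Peg 0: [4, 3, 2]
Peg 1: []
Peg 2: [5, 1]
Peg 3: []

After move 6 (2->3):
Peg 0: [4, 3, 2]
Peg 1: []
Peg 2: [5]
Peg 3: [1]

After move 7 (0->1):
Peg 0: [4, 3]
Peg 1: [2]
Peg 2: [5]
Peg 3: [1]

After move 8 (3->0):
Peg 0: [4, 3, 1]
Peg 1: [2]
Peg 2: [5]
Peg 3: []

After move 9 (2->3):
Peg 0: [4, 3, 1]
Peg 1: [2]
Peg 2: []
Peg 3: [5]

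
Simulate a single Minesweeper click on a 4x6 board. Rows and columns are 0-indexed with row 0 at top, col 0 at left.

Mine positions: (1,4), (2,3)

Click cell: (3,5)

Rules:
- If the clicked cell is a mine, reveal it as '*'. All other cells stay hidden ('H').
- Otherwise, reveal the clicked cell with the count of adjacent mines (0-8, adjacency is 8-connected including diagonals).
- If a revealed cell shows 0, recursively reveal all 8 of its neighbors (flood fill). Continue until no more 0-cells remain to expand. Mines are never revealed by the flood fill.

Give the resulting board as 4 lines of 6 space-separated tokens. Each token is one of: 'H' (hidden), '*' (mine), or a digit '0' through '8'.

H H H H H H
H H H H H H
H H H H 2 1
H H H H 1 0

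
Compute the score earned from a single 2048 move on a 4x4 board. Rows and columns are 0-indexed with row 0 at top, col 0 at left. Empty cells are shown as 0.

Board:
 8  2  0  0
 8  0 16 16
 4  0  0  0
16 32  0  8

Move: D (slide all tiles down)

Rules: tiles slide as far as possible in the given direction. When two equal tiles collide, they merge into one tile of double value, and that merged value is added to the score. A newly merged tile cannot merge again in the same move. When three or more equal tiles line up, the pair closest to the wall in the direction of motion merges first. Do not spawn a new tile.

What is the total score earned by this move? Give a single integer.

Answer: 16

Derivation:
Slide down:
col 0: [8, 8, 4, 16] -> [0, 16, 4, 16]  score +16 (running 16)
col 1: [2, 0, 0, 32] -> [0, 0, 2, 32]  score +0 (running 16)
col 2: [0, 16, 0, 0] -> [0, 0, 0, 16]  score +0 (running 16)
col 3: [0, 16, 0, 8] -> [0, 0, 16, 8]  score +0 (running 16)
Board after move:
 0  0  0  0
16  0  0  0
 4  2  0 16
16 32 16  8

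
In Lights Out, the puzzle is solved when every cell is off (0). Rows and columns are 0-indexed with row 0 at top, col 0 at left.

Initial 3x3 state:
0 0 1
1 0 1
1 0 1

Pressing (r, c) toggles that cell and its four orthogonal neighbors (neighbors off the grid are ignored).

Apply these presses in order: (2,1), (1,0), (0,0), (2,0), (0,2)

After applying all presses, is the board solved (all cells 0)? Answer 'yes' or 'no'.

After press 1 at (2,1):
0 0 1
1 1 1
0 1 0

After press 2 at (1,0):
1 0 1
0 0 1
1 1 0

After press 3 at (0,0):
0 1 1
1 0 1
1 1 0

After press 4 at (2,0):
0 1 1
0 0 1
0 0 0

After press 5 at (0,2):
0 0 0
0 0 0
0 0 0

Lights still on: 0

Answer: yes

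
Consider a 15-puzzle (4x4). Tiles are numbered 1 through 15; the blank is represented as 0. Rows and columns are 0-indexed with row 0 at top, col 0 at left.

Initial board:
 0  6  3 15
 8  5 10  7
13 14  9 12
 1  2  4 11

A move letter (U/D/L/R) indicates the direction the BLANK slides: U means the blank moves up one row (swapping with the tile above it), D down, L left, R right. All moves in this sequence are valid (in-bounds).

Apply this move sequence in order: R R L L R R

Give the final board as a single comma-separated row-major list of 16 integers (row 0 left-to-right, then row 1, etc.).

After move 1 (R):
 6  0  3 15
 8  5 10  7
13 14  9 12
 1  2  4 11

After move 2 (R):
 6  3  0 15
 8  5 10  7
13 14  9 12
 1  2  4 11

After move 3 (L):
 6  0  3 15
 8  5 10  7
13 14  9 12
 1  2  4 11

After move 4 (L):
 0  6  3 15
 8  5 10  7
13 14  9 12
 1  2  4 11

After move 5 (R):
 6  0  3 15
 8  5 10  7
13 14  9 12
 1  2  4 11

After move 6 (R):
 6  3  0 15
 8  5 10  7
13 14  9 12
 1  2  4 11

Answer: 6, 3, 0, 15, 8, 5, 10, 7, 13, 14, 9, 12, 1, 2, 4, 11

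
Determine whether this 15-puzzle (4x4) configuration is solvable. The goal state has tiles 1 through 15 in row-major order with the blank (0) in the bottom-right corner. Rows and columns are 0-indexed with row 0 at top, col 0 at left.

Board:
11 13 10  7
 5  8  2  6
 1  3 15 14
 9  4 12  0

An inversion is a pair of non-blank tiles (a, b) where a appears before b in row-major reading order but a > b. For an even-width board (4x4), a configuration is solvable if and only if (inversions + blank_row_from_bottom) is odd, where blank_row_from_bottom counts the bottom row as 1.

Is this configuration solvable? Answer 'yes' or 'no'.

Answer: no

Derivation:
Inversions: 57
Blank is in row 3 (0-indexed from top), which is row 1 counting from the bottom (bottom = 1).
57 + 1 = 58, which is even, so the puzzle is not solvable.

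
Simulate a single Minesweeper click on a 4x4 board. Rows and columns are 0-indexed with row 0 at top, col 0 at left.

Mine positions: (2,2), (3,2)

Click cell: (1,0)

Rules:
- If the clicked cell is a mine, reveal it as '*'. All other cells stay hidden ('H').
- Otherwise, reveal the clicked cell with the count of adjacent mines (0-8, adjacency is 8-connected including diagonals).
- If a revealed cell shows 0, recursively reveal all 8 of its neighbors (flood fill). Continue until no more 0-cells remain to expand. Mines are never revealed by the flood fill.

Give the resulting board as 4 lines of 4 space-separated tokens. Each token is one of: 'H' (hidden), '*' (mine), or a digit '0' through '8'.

0 0 0 0
0 1 1 1
0 2 H H
0 2 H H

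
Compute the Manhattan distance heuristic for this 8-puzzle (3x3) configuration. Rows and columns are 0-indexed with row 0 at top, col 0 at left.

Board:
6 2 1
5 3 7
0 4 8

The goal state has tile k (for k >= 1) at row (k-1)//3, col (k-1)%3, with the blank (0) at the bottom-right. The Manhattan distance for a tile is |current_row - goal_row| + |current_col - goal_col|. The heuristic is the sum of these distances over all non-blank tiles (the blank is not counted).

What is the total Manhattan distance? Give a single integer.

Answer: 14

Derivation:
Tile 6: (0,0)->(1,2) = 3
Tile 2: (0,1)->(0,1) = 0
Tile 1: (0,2)->(0,0) = 2
Tile 5: (1,0)->(1,1) = 1
Tile 3: (1,1)->(0,2) = 2
Tile 7: (1,2)->(2,0) = 3
Tile 4: (2,1)->(1,0) = 2
Tile 8: (2,2)->(2,1) = 1
Sum: 3 + 0 + 2 + 1 + 2 + 3 + 2 + 1 = 14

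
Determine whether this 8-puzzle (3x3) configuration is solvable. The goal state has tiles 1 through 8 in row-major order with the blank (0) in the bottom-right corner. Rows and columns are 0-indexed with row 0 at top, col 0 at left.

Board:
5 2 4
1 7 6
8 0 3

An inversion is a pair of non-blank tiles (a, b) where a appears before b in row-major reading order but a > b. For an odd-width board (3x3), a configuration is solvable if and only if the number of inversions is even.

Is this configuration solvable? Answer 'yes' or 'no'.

Inversions (pairs i<j in row-major order where tile[i] > tile[j] > 0): 11
11 is odd, so the puzzle is not solvable.

Answer: no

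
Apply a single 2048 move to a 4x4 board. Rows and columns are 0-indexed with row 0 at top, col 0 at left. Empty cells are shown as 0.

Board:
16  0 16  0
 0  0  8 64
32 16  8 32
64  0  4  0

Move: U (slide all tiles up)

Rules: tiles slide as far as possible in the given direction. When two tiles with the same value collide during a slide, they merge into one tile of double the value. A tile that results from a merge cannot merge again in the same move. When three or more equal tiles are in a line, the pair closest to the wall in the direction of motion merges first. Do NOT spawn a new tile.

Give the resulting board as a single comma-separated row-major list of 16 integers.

Answer: 16, 16, 16, 64, 32, 0, 16, 32, 64, 0, 4, 0, 0, 0, 0, 0

Derivation:
Slide up:
col 0: [16, 0, 32, 64] -> [16, 32, 64, 0]
col 1: [0, 0, 16, 0] -> [16, 0, 0, 0]
col 2: [16, 8, 8, 4] -> [16, 16, 4, 0]
col 3: [0, 64, 32, 0] -> [64, 32, 0, 0]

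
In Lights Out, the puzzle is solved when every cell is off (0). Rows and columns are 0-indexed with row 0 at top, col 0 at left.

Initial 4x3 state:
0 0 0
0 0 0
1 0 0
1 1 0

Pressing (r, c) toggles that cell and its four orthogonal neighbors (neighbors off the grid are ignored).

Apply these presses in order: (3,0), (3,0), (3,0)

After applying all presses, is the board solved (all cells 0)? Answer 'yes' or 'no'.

Answer: yes

Derivation:
After press 1 at (3,0):
0 0 0
0 0 0
0 0 0
0 0 0

After press 2 at (3,0):
0 0 0
0 0 0
1 0 0
1 1 0

After press 3 at (3,0):
0 0 0
0 0 0
0 0 0
0 0 0

Lights still on: 0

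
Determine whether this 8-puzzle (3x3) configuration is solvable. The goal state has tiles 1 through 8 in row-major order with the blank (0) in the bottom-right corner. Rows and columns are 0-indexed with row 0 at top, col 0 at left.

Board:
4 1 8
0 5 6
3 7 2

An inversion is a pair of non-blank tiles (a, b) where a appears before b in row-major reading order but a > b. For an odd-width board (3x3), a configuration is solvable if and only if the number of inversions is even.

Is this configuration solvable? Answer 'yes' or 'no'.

Inversions (pairs i<j in row-major order where tile[i] > tile[j] > 0): 14
14 is even, so the puzzle is solvable.

Answer: yes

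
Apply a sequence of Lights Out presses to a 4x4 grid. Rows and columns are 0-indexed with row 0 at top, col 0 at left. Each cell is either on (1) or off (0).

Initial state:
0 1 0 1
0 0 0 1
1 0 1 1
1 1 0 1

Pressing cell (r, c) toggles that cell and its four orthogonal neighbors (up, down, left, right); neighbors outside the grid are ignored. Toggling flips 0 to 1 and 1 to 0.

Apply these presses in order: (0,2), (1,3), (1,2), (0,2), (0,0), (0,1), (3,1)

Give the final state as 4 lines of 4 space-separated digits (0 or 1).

Answer: 0 1 0 0
1 0 0 1
1 1 0 0
0 0 1 1

Derivation:
After press 1 at (0,2):
0 0 1 0
0 0 1 1
1 0 1 1
1 1 0 1

After press 2 at (1,3):
0 0 1 1
0 0 0 0
1 0 1 0
1 1 0 1

After press 3 at (1,2):
0 0 0 1
0 1 1 1
1 0 0 0
1 1 0 1

After press 4 at (0,2):
0 1 1 0
0 1 0 1
1 0 0 0
1 1 0 1

After press 5 at (0,0):
1 0 1 0
1 1 0 1
1 0 0 0
1 1 0 1

After press 6 at (0,1):
0 1 0 0
1 0 0 1
1 0 0 0
1 1 0 1

After press 7 at (3,1):
0 1 0 0
1 0 0 1
1 1 0 0
0 0 1 1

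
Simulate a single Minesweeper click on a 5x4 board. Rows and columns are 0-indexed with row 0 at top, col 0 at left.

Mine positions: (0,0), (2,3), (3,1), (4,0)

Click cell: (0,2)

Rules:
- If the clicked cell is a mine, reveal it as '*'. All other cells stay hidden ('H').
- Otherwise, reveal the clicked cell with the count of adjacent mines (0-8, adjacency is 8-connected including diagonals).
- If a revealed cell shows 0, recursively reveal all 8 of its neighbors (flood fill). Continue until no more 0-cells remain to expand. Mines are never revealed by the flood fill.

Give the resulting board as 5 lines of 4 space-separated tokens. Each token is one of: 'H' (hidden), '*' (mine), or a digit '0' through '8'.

H 1 0 0
H 1 1 1
H H H H
H H H H
H H H H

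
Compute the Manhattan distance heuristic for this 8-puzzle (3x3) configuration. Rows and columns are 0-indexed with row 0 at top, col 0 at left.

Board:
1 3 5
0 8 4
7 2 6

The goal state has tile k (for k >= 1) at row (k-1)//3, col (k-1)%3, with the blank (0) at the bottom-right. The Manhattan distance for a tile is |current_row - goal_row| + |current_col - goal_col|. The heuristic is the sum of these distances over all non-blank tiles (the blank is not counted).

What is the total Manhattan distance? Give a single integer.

Tile 1: (0,0)->(0,0) = 0
Tile 3: (0,1)->(0,2) = 1
Tile 5: (0,2)->(1,1) = 2
Tile 8: (1,1)->(2,1) = 1
Tile 4: (1,2)->(1,0) = 2
Tile 7: (2,0)->(2,0) = 0
Tile 2: (2,1)->(0,1) = 2
Tile 6: (2,2)->(1,2) = 1
Sum: 0 + 1 + 2 + 1 + 2 + 0 + 2 + 1 = 9

Answer: 9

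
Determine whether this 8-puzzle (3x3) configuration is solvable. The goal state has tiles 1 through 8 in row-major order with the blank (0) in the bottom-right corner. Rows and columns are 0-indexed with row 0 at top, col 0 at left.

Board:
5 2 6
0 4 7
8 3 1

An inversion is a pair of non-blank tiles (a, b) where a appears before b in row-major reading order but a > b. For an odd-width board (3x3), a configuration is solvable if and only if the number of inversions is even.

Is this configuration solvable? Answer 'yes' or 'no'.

Answer: no

Derivation:
Inversions (pairs i<j in row-major order where tile[i] > tile[j] > 0): 15
15 is odd, so the puzzle is not solvable.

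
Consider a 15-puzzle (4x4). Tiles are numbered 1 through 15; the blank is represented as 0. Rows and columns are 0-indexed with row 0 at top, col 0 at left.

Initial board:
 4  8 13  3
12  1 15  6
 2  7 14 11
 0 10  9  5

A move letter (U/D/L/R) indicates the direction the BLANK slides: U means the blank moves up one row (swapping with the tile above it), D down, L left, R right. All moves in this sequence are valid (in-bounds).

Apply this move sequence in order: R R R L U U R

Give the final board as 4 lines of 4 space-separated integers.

After move 1 (R):
 4  8 13  3
12  1 15  6
 2  7 14 11
10  0  9  5

After move 2 (R):
 4  8 13  3
12  1 15  6
 2  7 14 11
10  9  0  5

After move 3 (R):
 4  8 13  3
12  1 15  6
 2  7 14 11
10  9  5  0

After move 4 (L):
 4  8 13  3
12  1 15  6
 2  7 14 11
10  9  0  5

After move 5 (U):
 4  8 13  3
12  1 15  6
 2  7  0 11
10  9 14  5

After move 6 (U):
 4  8 13  3
12  1  0  6
 2  7 15 11
10  9 14  5

After move 7 (R):
 4  8 13  3
12  1  6  0
 2  7 15 11
10  9 14  5

Answer:  4  8 13  3
12  1  6  0
 2  7 15 11
10  9 14  5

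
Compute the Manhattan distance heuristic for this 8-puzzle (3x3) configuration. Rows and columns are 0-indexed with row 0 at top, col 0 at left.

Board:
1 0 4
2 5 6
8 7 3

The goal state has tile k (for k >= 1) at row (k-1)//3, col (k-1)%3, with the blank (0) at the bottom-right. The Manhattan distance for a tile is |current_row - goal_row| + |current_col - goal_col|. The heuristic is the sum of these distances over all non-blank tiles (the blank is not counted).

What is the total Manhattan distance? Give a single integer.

Tile 1: at (0,0), goal (0,0), distance |0-0|+|0-0| = 0
Tile 4: at (0,2), goal (1,0), distance |0-1|+|2-0| = 3
Tile 2: at (1,0), goal (0,1), distance |1-0|+|0-1| = 2
Tile 5: at (1,1), goal (1,1), distance |1-1|+|1-1| = 0
Tile 6: at (1,2), goal (1,2), distance |1-1|+|2-2| = 0
Tile 8: at (2,0), goal (2,1), distance |2-2|+|0-1| = 1
Tile 7: at (2,1), goal (2,0), distance |2-2|+|1-0| = 1
Tile 3: at (2,2), goal (0,2), distance |2-0|+|2-2| = 2
Sum: 0 + 3 + 2 + 0 + 0 + 1 + 1 + 2 = 9

Answer: 9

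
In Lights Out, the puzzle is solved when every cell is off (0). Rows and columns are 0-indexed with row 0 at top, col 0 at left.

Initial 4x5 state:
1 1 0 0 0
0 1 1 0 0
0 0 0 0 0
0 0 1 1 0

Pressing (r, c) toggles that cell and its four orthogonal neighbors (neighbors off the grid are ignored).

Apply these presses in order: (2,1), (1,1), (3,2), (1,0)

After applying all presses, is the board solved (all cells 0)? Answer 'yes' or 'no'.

After press 1 at (2,1):
1 1 0 0 0
0 0 1 0 0
1 1 1 0 0
0 1 1 1 0

After press 2 at (1,1):
1 0 0 0 0
1 1 0 0 0
1 0 1 0 0
0 1 1 1 0

After press 3 at (3,2):
1 0 0 0 0
1 1 0 0 0
1 0 0 0 0
0 0 0 0 0

After press 4 at (1,0):
0 0 0 0 0
0 0 0 0 0
0 0 0 0 0
0 0 0 0 0

Lights still on: 0

Answer: yes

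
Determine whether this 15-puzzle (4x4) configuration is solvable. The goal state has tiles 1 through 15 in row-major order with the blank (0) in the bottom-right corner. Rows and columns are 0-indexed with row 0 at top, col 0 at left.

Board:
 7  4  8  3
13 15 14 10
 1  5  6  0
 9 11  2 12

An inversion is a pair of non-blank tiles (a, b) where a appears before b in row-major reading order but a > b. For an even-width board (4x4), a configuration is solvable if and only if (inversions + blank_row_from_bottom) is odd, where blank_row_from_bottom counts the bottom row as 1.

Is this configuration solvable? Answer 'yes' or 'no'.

Inversions: 50
Blank is in row 2 (0-indexed from top), which is row 2 counting from the bottom (bottom = 1).
50 + 2 = 52, which is even, so the puzzle is not solvable.

Answer: no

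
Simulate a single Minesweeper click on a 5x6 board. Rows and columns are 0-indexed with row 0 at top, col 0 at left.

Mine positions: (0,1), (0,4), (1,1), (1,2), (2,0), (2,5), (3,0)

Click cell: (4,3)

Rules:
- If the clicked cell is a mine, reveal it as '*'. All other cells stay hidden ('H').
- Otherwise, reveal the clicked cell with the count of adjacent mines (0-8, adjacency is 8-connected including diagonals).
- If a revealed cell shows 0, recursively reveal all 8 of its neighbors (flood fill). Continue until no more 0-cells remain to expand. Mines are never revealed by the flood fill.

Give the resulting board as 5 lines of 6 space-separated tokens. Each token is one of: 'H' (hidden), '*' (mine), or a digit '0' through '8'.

H H H H H H
H H H H H H
H 4 2 1 1 H
H 2 0 0 1 1
H 1 0 0 0 0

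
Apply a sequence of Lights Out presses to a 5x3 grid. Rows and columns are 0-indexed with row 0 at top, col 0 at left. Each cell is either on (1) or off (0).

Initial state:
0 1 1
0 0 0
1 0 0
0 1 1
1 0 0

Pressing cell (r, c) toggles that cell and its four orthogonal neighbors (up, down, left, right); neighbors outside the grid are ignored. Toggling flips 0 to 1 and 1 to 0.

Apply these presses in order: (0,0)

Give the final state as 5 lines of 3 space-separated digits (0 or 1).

Answer: 1 0 1
1 0 0
1 0 0
0 1 1
1 0 0

Derivation:
After press 1 at (0,0):
1 0 1
1 0 0
1 0 0
0 1 1
1 0 0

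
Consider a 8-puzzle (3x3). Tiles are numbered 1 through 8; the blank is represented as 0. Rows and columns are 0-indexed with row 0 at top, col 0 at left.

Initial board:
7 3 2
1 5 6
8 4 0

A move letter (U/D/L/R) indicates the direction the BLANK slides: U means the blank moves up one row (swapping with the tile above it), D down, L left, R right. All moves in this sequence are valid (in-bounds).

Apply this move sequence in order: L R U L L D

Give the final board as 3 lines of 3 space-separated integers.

After move 1 (L):
7 3 2
1 5 6
8 0 4

After move 2 (R):
7 3 2
1 5 6
8 4 0

After move 3 (U):
7 3 2
1 5 0
8 4 6

After move 4 (L):
7 3 2
1 0 5
8 4 6

After move 5 (L):
7 3 2
0 1 5
8 4 6

After move 6 (D):
7 3 2
8 1 5
0 4 6

Answer: 7 3 2
8 1 5
0 4 6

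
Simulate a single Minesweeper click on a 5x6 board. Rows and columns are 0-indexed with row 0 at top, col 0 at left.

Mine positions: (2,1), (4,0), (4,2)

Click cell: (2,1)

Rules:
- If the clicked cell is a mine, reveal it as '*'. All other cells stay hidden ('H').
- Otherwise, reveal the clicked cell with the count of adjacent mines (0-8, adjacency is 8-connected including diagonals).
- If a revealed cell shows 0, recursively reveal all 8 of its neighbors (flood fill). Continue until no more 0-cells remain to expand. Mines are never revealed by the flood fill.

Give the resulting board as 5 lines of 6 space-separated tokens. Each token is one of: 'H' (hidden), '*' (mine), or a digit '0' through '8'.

H H H H H H
H H H H H H
H * H H H H
H H H H H H
H H H H H H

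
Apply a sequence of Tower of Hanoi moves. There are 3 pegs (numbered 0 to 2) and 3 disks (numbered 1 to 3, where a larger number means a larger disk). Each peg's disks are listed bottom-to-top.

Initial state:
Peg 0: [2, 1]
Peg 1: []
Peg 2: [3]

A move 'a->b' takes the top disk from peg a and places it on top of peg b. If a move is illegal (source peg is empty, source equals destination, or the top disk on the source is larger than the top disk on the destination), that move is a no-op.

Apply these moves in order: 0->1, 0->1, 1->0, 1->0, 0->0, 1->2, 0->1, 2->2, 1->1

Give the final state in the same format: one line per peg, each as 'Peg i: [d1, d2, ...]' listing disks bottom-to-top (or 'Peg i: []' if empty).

Answer: Peg 0: [2]
Peg 1: [1]
Peg 2: [3]

Derivation:
After move 1 (0->1):
Peg 0: [2]
Peg 1: [1]
Peg 2: [3]

After move 2 (0->1):
Peg 0: [2]
Peg 1: [1]
Peg 2: [3]

After move 3 (1->0):
Peg 0: [2, 1]
Peg 1: []
Peg 2: [3]

After move 4 (1->0):
Peg 0: [2, 1]
Peg 1: []
Peg 2: [3]

After move 5 (0->0):
Peg 0: [2, 1]
Peg 1: []
Peg 2: [3]

After move 6 (1->2):
Peg 0: [2, 1]
Peg 1: []
Peg 2: [3]

After move 7 (0->1):
Peg 0: [2]
Peg 1: [1]
Peg 2: [3]

After move 8 (2->2):
Peg 0: [2]
Peg 1: [1]
Peg 2: [3]

After move 9 (1->1):
Peg 0: [2]
Peg 1: [1]
Peg 2: [3]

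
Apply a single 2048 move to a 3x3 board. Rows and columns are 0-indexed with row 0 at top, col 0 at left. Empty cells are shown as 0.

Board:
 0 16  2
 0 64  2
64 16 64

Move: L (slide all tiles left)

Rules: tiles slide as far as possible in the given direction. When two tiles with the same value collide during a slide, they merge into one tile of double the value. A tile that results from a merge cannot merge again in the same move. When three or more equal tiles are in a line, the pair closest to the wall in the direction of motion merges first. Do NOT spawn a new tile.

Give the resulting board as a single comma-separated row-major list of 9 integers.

Slide left:
row 0: [0, 16, 2] -> [16, 2, 0]
row 1: [0, 64, 2] -> [64, 2, 0]
row 2: [64, 16, 64] -> [64, 16, 64]

Answer: 16, 2, 0, 64, 2, 0, 64, 16, 64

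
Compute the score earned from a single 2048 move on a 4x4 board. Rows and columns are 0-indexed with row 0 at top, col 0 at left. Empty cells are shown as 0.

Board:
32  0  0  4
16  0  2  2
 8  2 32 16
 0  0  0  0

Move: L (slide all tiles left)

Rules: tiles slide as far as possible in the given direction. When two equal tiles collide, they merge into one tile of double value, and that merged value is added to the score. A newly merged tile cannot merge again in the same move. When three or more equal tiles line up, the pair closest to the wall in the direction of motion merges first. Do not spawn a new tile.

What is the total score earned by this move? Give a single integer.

Answer: 4

Derivation:
Slide left:
row 0: [32, 0, 0, 4] -> [32, 4, 0, 0]  score +0 (running 0)
row 1: [16, 0, 2, 2] -> [16, 4, 0, 0]  score +4 (running 4)
row 2: [8, 2, 32, 16] -> [8, 2, 32, 16]  score +0 (running 4)
row 3: [0, 0, 0, 0] -> [0, 0, 0, 0]  score +0 (running 4)
Board after move:
32  4  0  0
16  4  0  0
 8  2 32 16
 0  0  0  0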